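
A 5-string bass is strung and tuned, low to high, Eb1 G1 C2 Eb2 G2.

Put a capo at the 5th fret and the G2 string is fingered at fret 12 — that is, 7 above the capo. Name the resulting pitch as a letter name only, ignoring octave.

G

The capo raises the open G2 by 5 semitones to C3; fretting 7 more gives G2 + 5 + 7 = G2 + 12 semitones, landing on G.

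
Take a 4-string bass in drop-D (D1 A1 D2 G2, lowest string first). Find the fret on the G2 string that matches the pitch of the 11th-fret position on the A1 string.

Fret 11 on A1 is MIDI 33 + 11 = 44 (G#2). On the G2 string (open MIDI 43), that pitch is 44 − 43 = fret 1.

1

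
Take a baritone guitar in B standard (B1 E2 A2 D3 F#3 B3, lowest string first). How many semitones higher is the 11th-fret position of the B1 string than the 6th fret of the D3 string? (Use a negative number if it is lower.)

B1 at fret 11 → A#2 (MIDI 46); D3 at fret 6 → G#3 (MIDI 56).
46 − 56 = -10, so the two pitches are 10 semitones apart.

-10 semitones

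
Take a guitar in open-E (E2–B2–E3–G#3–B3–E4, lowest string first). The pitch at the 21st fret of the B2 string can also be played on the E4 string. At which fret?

B2 at fret 21 is B2 + 21 semitones = G#4.
The open E4 string is 17 semitones above the open B2, so the same pitch on the E4 string lies at fret 21 − 17 = 4.

4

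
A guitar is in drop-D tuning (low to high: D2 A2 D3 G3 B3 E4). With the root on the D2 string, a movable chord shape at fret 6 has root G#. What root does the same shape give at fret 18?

Moving from fret 6 to fret 18 shifts the root by 12 semitones.
G# up 12 semitones is G#.

G#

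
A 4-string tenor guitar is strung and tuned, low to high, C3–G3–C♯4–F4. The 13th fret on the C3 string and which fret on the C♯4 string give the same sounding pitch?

C3 at fret 13 is C3 + 13 semitones = C♯4.
The open C♯4 string is 13 semitones above the open C3, so the same pitch on the C♯4 string lies at fret 13 − 13 = 0.

0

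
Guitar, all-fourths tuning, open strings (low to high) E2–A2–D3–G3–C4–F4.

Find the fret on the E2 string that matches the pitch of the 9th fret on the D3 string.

Fret 9 on D3 is MIDI 50 + 9 = 59 (B3). On the E2 string (open MIDI 40), that pitch is 59 − 40 = fret 19.

19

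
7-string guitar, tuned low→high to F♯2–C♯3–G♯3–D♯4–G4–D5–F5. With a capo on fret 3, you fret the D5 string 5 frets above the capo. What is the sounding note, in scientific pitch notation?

The capo raises the open D5 by 3 semitones to F5; fretting 5 more gives D5 + 3 + 5 = D5 + 8 semitones = A♯5.

A♯5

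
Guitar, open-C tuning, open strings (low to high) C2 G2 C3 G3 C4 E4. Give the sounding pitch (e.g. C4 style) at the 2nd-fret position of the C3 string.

D3

C3 is MIDI 48. Adding 2 gives 50, which is D3.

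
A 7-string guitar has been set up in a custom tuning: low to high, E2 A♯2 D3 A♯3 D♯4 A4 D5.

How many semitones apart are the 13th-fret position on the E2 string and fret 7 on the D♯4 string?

E2 at fret 13 → F3 (MIDI 53); D♯4 at fret 7 → A♯4 (MIDI 70).
53 − 70 = -17, so the two pitches are 17 semitones apart, with A♯4 the higher.

17 semitones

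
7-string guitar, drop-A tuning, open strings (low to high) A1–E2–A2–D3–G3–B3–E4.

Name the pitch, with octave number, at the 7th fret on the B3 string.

F♯4

Each fret is one semitone, so B3 + 7 = F♯4.
(Equivalently spelled G♭4.)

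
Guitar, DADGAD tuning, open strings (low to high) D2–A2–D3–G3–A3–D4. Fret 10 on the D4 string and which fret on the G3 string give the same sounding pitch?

D4 at fret 10 is D4 + 10 semitones = C5.
The open G3 string is 7 semitones below the open D4, so the same pitch on the G3 string lies at fret 10 + 7 = 17.

17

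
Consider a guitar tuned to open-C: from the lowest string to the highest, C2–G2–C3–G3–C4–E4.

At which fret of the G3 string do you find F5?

F5 is 22 semitones above the open G3 (G–G#–A–A#–…–D#–E–F), so it sits at fret 22.

22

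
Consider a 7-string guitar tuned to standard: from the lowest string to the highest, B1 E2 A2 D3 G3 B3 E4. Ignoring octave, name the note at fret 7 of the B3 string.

F#

The open B3 string plus 7 semitones: B–C–C#–D–D#–E–F–F#.
(Equivalently spelled Gb.)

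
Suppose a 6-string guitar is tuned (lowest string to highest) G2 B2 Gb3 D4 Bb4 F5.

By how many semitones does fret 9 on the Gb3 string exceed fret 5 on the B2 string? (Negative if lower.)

11 semitones

Gb3 at fret 9 → Eb4 (MIDI 63); B2 at fret 5 → E3 (MIDI 52).
63 − 52 = 11, so the two pitches are 11 semitones apart.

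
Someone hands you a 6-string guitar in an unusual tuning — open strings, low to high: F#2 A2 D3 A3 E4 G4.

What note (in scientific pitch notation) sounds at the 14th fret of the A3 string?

The open A3 string plus 14 semitones: A–A#–B–C–…–A–A#–B.
The walk passes from B into C once, so the octave number goes from 3 to 4.

B4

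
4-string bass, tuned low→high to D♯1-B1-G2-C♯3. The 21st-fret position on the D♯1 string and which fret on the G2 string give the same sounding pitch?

Fret 21 on D♯1 is MIDI 27 + 21 = 48 (C3). On the G2 string (open MIDI 43), that pitch is 48 − 43 = fret 5.

5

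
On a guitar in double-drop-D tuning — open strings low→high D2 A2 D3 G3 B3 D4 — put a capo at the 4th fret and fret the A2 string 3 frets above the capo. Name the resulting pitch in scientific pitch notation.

E3

The capo raises the open A2 by 4 semitones to C#3; fretting 3 more gives A2 + 4 + 3 = A2 + 7 semitones = E3.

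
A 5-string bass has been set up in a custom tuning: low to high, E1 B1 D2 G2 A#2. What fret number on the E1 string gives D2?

10

D2 is 10 semitones above the open E1 (E–F–F#–G–…–C–C#–D), so it sits at fret 10.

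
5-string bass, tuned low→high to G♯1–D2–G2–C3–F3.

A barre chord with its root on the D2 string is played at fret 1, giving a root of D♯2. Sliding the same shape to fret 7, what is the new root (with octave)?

Moving from fret 1 to fret 7 shifts the root by 6 semitones.
D♯2 up 6 semitones is A2.

A2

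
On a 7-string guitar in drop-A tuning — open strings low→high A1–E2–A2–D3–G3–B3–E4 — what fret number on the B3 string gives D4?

3

D4 is 3 semitones above the open B3 (B–C–C#–D), so it sits at fret 3.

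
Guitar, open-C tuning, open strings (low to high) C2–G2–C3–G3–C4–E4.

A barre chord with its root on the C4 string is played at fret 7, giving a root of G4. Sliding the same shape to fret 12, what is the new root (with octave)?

C5

Moving from fret 7 to fret 12 shifts the root by 5 semitones.
G4 up 5 semitones is C5.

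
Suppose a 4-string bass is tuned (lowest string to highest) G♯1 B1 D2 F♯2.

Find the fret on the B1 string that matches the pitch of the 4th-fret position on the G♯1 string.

Fret 4 on G♯1 is MIDI 32 + 4 = 36 (C2). On the B1 string (open MIDI 35), that pitch is 36 − 35 = fret 1.

1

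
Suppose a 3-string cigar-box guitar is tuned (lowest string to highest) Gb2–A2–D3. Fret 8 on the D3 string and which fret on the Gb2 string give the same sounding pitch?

Fret 8 on D3 is MIDI 50 + 8 = 58 (Bb3). On the Gb2 string (open MIDI 42), that pitch is 58 − 42 = fret 16.

16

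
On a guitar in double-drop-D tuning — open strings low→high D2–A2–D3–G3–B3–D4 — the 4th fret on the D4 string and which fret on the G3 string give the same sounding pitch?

11

D4 at fret 4 is D4 + 4 semitones = F#4.
The open G3 string is 7 semitones below the open D4, so the same pitch on the G3 string lies at fret 4 + 7 = 11.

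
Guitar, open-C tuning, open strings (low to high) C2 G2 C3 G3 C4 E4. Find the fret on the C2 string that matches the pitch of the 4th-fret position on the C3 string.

C3 at fret 4 is C3 + 4 semitones = E3.
The open C2 string is 12 semitones below the open C3, so the same pitch on the C2 string lies at fret 4 + 12 = 16.

16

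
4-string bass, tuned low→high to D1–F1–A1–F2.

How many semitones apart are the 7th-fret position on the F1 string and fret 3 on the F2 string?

F1 at fret 7 → C2 (MIDI 36); F2 at fret 3 → Ab2 (MIDI 44).
36 − 44 = -8, so the two pitches are 8 semitones apart, with Ab2 the higher.

8 semitones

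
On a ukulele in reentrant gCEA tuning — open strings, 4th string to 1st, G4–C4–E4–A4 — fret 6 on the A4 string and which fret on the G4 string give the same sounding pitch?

8

A4 at fret 6 is A4 + 6 semitones = D#5.
The open G4 string is 2 semitones below the open A4, so the same pitch on the G4 string lies at fret 6 + 2 = 8.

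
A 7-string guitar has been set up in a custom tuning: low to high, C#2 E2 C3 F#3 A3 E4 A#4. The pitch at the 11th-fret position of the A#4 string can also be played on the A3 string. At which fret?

24

A#4 at fret 11 is A#4 + 11 semitones = A5.
The open A3 string is 13 semitones below the open A#4, so the same pitch on the A3 string lies at fret 11 + 13 = 24.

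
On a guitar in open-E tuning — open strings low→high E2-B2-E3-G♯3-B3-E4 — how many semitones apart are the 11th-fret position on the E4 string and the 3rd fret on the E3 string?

E4 at fret 11 → D♯5 (MIDI 75); E3 at fret 3 → G3 (MIDI 55).
75 − 55 = 20, so the two pitches are 20 semitones apart, with D♯5 the higher.

20 semitones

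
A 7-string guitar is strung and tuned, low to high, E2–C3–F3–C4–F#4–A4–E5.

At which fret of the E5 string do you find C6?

C6 is 8 semitones above the open E5 (E–F–F#–G–G#–A–A#–B–C), so it sits at fret 8.

8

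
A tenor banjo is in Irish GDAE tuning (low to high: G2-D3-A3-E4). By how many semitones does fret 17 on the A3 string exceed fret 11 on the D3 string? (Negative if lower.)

A3 at fret 17 → D5 (MIDI 74); D3 at fret 11 → C#4 (MIDI 61).
74 − 61 = 13, so the two pitches are 13 semitones apart.

13 semitones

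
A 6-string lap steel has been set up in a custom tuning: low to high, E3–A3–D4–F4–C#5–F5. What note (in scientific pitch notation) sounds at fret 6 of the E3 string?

Each fret is one semitone, so E3 + 6 = A#3.

A#3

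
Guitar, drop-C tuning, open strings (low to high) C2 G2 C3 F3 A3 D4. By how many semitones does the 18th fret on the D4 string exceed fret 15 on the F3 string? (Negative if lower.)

D4 at fret 18 → G♯5 (MIDI 80); F3 at fret 15 → G♯4 (MIDI 68).
80 − 68 = 12, so the two pitches are 12 semitones apart.

12 semitones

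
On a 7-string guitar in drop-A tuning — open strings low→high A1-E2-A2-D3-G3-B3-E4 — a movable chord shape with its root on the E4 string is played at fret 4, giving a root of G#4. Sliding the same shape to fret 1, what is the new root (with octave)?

F4

Moving from fret 4 to fret 1 shifts the root by -3 semitones.
G#4 down 3 semitones is F4.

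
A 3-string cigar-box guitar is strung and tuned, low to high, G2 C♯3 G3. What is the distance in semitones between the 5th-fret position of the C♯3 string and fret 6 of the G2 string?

5 semitones

C♯3 at fret 5 → F♯3 (MIDI 54); G2 at fret 6 → C♯3 (MIDI 49).
54 − 49 = 5, so the two pitches are 5 semitones apart, with F♯3 the higher.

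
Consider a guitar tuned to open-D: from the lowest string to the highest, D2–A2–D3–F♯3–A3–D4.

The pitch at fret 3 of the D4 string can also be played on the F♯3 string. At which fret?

11

D4 at fret 3 is D4 + 3 semitones = F4.
The open F♯3 string is 8 semitones below the open D4, so the same pitch on the F♯3 string lies at fret 3 + 8 = 11.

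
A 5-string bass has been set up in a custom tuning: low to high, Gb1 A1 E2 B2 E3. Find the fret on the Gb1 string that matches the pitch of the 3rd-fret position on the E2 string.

Fret 3 on E2 is MIDI 40 + 3 = 43 (G2). On the Gb1 string (open MIDI 30), that pitch is 43 − 30 = fret 13.

13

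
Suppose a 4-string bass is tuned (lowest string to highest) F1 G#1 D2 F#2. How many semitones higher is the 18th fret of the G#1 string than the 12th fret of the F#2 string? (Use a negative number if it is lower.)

G#1 at fret 18 → D3 (MIDI 50); F#2 at fret 12 → F#3 (MIDI 54).
50 − 54 = -4, so the two pitches are 4 semitones apart.

-4 semitones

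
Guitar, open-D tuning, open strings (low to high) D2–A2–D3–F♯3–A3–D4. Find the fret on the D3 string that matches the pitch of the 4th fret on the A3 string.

A3 at fret 4 is A3 + 4 semitones = C♯4.
The open D3 string is 7 semitones below the open A3, so the same pitch on the D3 string lies at fret 4 + 7 = 11.

11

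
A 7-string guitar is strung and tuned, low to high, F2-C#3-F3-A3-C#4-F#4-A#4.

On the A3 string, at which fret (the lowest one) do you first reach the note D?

From A3, count semitones up the chromatic scale until reaching D: A–A#–B–C–C#–D — 5 steps.

5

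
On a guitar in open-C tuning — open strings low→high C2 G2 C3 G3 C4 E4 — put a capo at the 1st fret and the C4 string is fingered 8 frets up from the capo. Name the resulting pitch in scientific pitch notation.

A4

The capo raises the open C4 by 1 semitone to C#4; fretting 8 more gives C4 + 1 + 8 = C4 + 9 semitones = A4.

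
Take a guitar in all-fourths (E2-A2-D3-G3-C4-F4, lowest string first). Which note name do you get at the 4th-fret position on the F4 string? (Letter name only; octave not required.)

The open F4 string plus 4 semitones: F–F#–G–G#–A.

A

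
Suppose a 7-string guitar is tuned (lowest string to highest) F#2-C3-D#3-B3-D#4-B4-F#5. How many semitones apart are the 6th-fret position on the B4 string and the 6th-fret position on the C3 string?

B4 at fret 6 → F5 (MIDI 77); C3 at fret 6 → F#3 (MIDI 54).
77 − 54 = 23, so the two pitches are 23 semitones apart, with F5 the higher.

23 semitones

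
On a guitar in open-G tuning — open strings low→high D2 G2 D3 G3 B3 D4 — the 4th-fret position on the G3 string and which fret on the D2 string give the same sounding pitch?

Fret 4 on G3 is MIDI 55 + 4 = 59 (B3). On the D2 string (open MIDI 38), that pitch is 59 − 38 = fret 21.

21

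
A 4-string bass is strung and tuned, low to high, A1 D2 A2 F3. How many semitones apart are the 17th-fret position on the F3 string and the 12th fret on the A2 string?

13 semitones

F3 at fret 17 → Bb4 (MIDI 70); A2 at fret 12 → A3 (MIDI 57).
70 − 57 = 13, so the two pitches are 13 semitones apart, with Bb4 the higher.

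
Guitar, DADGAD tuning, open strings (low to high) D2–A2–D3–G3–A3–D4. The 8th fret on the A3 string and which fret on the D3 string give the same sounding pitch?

Fret 8 on A3 is MIDI 57 + 8 = 65 (F4). On the D3 string (open MIDI 50), that pitch is 65 − 50 = fret 15.

15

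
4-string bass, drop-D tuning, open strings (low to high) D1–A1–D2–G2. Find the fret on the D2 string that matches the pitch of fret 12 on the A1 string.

Fret 12 on A1 is MIDI 33 + 12 = 45 (A2). On the D2 string (open MIDI 38), that pitch is 45 − 38 = fret 7.

7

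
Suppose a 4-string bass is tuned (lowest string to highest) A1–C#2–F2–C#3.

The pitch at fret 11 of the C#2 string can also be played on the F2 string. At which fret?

C#2 at fret 11 is C#2 + 11 semitones = C3.
The open F2 string is 4 semitones above the open C#2, so the same pitch on the F2 string lies at fret 11 − 4 = 7.

7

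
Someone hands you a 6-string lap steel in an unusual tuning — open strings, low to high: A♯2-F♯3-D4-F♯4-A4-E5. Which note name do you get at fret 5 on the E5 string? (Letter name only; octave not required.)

The open E5 string plus 5 semitones: E–F–F#–G–G#–A.

A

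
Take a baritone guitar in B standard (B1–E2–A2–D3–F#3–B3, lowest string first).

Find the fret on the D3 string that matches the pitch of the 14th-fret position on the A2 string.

9

A2 at fret 14 is A2 + 14 semitones = B3.
The open D3 string is 5 semitones above the open A2, so the same pitch on the D3 string lies at fret 14 − 5 = 9.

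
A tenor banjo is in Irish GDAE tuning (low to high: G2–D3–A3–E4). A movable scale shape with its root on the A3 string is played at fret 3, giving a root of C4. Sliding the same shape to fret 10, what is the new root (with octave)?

G4

Moving from fret 3 to fret 10 shifts the root by 7 semitones.
C4 up 7 semitones is G4.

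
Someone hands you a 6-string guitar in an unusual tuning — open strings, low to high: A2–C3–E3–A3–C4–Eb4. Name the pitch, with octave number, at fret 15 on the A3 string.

C5

The open A3 string plus 15 semitones: A–Bb–B–C–…–Bb–B–C.
The walk passes from B into C 2 times, so the octave number goes from 3 to 5.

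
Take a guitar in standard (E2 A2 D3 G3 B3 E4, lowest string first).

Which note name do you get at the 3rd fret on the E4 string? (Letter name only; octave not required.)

G

The open E4 string plus 3 semitones: E–F–F#–G.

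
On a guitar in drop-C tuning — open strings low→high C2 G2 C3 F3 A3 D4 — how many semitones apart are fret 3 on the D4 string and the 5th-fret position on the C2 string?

24 semitones

D4 at fret 3 → F4 (MIDI 65); C2 at fret 5 → F2 (MIDI 41).
65 − 41 = 24, so the two pitches are 24 semitones apart, with F4 the higher.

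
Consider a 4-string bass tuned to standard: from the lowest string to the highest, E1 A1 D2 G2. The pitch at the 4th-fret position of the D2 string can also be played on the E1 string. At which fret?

14

Fret 4 on D2 is MIDI 38 + 4 = 42 (F#2). On the E1 string (open MIDI 28), that pitch is 42 − 28 = fret 14.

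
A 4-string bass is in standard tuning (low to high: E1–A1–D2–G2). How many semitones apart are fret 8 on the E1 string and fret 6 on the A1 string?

3 semitones

E1 at fret 8 → C2 (MIDI 36); A1 at fret 6 → D#2 (MIDI 39).
36 − 39 = -3, so the two pitches are 3 semitones apart, with D#2 the higher.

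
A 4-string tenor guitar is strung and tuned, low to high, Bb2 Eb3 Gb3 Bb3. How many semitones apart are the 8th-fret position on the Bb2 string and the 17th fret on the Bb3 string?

Bb2 at fret 8 → Gb3 (MIDI 54); Bb3 at fret 17 → Eb5 (MIDI 75).
54 − 75 = -21, so the two pitches are 21 semitones apart, with Eb5 the higher.

21 semitones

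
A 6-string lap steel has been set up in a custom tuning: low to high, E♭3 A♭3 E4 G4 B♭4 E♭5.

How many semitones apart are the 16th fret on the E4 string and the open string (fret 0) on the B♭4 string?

10 semitones

E4 at fret 16 → A♭5 (MIDI 80); B♭4 at fret 0 → B♭4 (MIDI 70).
80 − 70 = 10, so the two pitches are 10 semitones apart, with A♭5 the higher.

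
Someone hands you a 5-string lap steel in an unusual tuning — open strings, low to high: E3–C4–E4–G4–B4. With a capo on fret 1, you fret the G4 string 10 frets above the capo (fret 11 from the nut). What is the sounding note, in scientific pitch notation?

The capo raises the open G4 by 1 semitone to Ab4; fretting 10 more gives G4 + 1 + 10 = G4 + 11 semitones = Gb5.
(Also written F#.)

Gb5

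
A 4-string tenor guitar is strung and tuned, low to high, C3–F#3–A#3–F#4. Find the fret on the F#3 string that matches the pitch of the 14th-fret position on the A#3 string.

18

A#3 at fret 14 is A#3 + 14 semitones = C5.
The open F#3 string is 4 semitones below the open A#3, so the same pitch on the F#3 string lies at fret 14 + 4 = 18.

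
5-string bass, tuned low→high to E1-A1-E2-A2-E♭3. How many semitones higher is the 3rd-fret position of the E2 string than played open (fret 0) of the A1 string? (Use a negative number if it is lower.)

10 semitones

E2 at fret 3 → G2 (MIDI 43); A1 at fret 0 → A1 (MIDI 33).
43 − 33 = 10, so the two pitches are 10 semitones apart.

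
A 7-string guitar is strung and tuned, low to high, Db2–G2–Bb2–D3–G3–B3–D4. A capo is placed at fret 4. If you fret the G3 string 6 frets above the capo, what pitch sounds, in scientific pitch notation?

The capo raises the open G3 by 4 semitones to B3; fretting 6 more gives G3 + 4 + 6 = G3 + 10 semitones = F4.

F4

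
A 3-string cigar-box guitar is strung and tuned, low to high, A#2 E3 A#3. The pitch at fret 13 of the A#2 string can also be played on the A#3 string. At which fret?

A#2 at fret 13 is A#2 + 13 semitones = B3.
The open A#3 string is 12 semitones above the open A#2, so the same pitch on the A#3 string lies at fret 13 − 12 = 1.

1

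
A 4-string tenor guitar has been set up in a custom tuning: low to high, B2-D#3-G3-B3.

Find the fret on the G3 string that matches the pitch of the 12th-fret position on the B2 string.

4

Fret 12 on B2 is MIDI 47 + 12 = 59 (B3). On the G3 string (open MIDI 55), that pitch is 59 − 55 = fret 4.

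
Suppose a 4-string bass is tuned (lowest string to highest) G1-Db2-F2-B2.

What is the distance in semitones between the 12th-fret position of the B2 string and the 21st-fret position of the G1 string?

B2 at fret 12 → B3 (MIDI 59); G1 at fret 21 → E3 (MIDI 52).
59 − 52 = 7, so the two pitches are 7 semitones apart, with B3 the higher.

7 semitones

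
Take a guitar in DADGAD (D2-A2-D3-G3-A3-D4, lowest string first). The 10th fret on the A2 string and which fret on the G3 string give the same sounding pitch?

0

A2 at fret 10 is A2 + 10 semitones = G3.
The open G3 string is 10 semitones above the open A2, so the same pitch on the G3 string lies at fret 10 − 10 = 0.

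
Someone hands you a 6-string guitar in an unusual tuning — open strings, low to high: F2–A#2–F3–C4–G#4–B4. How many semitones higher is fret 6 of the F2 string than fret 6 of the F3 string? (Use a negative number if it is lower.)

F2 at fret 6 → B2 (MIDI 47); F3 at fret 6 → B3 (MIDI 59).
47 − 59 = -12, so the two pitches are 12 semitones apart.

-12 semitones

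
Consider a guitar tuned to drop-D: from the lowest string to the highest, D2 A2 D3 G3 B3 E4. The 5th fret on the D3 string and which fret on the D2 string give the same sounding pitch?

17

Fret 5 on D3 is MIDI 50 + 5 = 55 (G3). On the D2 string (open MIDI 38), that pitch is 55 − 38 = fret 17.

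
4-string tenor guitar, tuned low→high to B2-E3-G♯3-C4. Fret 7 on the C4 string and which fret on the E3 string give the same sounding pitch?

C4 at fret 7 is C4 + 7 semitones = G4.
The open E3 string is 8 semitones below the open C4, so the same pitch on the E3 string lies at fret 7 + 8 = 15.

15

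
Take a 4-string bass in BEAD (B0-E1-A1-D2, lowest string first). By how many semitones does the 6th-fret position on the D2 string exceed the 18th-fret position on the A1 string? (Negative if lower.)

D2 at fret 6 → G♯2 (MIDI 44); A1 at fret 18 → D♯3 (MIDI 51).
44 − 51 = -7, so the two pitches are 7 semitones apart.

-7 semitones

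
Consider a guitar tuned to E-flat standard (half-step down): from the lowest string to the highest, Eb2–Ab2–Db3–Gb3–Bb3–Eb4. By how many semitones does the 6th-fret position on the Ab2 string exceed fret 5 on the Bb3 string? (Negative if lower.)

Ab2 at fret 6 → D3 (MIDI 50); Bb3 at fret 5 → Eb4 (MIDI 63).
50 − 63 = -13, so the two pitches are 13 semitones apart.

-13 semitones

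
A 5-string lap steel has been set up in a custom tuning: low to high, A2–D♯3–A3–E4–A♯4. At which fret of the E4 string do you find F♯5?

14

F♯5 is 14 semitones above the open E4 (E–F–F#–G–…–E–F–F#), so it sits at fret 14.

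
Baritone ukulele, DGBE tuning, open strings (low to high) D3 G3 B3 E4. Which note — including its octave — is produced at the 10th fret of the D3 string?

The open D3 string plus 10 semitones: D–D#–E–F–…–A#–B–C.
The walk passes from B into C once, so the octave number goes from 3 to 4.

C4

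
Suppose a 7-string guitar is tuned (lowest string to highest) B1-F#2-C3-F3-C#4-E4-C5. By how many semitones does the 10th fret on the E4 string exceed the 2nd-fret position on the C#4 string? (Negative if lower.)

E4 at fret 10 → D5 (MIDI 74); C#4 at fret 2 → D#4 (MIDI 63).
74 − 63 = 11, so the two pitches are 11 semitones apart.

11 semitones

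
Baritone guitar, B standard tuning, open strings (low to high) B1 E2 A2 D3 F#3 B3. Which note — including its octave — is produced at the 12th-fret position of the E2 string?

E2 is MIDI 40. Adding 12 gives 52, which is E3.

E3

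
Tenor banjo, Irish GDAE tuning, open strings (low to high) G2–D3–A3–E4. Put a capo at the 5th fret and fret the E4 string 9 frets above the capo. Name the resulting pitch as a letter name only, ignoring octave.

F#

The capo raises the open E4 by 5 semitones to A4; fretting 9 more gives E4 + 5 + 9 = E4 + 14 semitones, landing on F#.
(Also written Gb.)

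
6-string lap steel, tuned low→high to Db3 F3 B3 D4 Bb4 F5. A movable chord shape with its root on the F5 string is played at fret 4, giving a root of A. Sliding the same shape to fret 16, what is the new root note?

Moving from fret 4 to fret 16 shifts the root by 12 semitones.
A up 12 semitones is A.

A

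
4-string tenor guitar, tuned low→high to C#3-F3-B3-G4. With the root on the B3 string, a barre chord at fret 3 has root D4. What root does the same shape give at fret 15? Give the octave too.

D5

Moving from fret 3 to fret 15 shifts the root by 12 semitones.
D4 up 12 semitones is D5.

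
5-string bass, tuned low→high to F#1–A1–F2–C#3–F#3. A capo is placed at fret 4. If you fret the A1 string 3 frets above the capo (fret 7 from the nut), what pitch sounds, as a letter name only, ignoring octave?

The capo raises the open A1 by 4 semitones to C#2; fretting 3 more gives A1 + 4 + 3 = A1 + 7 semitones, landing on E.

E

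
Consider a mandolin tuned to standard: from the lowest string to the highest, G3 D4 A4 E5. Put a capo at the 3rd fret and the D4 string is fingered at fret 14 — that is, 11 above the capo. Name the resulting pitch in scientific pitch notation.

E5

The capo raises the open D4 by 3 semitones to F4; fretting 11 more gives D4 + 3 + 11 = D4 + 14 semitones = E5.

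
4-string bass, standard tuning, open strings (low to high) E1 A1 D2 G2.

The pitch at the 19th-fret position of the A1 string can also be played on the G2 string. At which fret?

9

Fret 19 on A1 is MIDI 33 + 19 = 52 (E3). On the G2 string (open MIDI 43), that pitch is 52 − 43 = fret 9.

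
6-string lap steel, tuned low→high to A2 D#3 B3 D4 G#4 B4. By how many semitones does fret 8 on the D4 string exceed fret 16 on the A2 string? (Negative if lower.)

D4 at fret 8 → A#4 (MIDI 70); A2 at fret 16 → C#4 (MIDI 61).
70 − 61 = 9, so the two pitches are 9 semitones apart.

9 semitones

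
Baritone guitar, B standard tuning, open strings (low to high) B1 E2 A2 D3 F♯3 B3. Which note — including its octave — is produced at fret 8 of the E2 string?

C3

E2 is MIDI 40. Adding 8 gives 48, which is C3.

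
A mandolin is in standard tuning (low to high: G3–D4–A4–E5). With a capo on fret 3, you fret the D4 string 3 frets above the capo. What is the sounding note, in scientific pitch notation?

G#4

The capo raises the open D4 by 3 semitones to F4; fretting 3 more gives D4 + 3 + 3 = D4 + 6 semitones = G#4.
(Also written Ab.)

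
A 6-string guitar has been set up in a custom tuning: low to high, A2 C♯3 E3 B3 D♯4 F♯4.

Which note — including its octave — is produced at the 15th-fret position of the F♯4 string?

A5

The open F♯4 string plus 15 semitones: F#–G–G#–A–…–G–G#–A.
The walk passes from B into C once, so the octave number goes from 4 to 5.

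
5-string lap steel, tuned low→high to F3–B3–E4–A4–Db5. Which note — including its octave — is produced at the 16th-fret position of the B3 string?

Each fret is one semitone, so B3 + 16 = Eb5.

Eb5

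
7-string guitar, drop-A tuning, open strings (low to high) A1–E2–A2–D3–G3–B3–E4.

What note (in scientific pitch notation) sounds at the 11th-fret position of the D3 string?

Each fret is one semitone, so D3 + 11 = C#4.
(Equivalently spelled Db4.)

C#4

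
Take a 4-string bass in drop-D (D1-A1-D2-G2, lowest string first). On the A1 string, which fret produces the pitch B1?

B1 is 2 semitones above the open A1 (A–A#–B), so it sits at fret 2.

2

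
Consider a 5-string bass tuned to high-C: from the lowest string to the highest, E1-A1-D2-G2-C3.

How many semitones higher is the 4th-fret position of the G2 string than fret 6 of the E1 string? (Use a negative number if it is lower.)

13 semitones

G2 at fret 4 → B2 (MIDI 47); E1 at fret 6 → A♯1 (MIDI 34).
47 − 34 = 13, so the two pitches are 13 semitones apart.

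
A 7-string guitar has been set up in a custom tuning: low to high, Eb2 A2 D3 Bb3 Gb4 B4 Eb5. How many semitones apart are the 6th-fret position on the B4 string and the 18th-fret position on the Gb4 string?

B4 at fret 6 → F5 (MIDI 77); Gb4 at fret 18 → C6 (MIDI 84).
77 − 84 = -7, so the two pitches are 7 semitones apart, with C6 the higher.

7 semitones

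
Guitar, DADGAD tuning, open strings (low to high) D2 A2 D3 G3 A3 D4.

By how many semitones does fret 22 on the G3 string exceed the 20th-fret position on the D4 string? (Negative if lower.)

G3 at fret 22 → F5 (MIDI 77); D4 at fret 20 → A#5 (MIDI 82).
77 − 82 = -5, so the two pitches are 5 semitones apart.

-5 semitones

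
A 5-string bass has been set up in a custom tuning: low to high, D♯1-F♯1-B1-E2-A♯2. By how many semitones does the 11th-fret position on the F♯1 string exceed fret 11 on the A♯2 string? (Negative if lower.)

F♯1 at fret 11 → F2 (MIDI 41); A♯2 at fret 11 → A3 (MIDI 57).
41 − 57 = -16, so the two pitches are 16 semitones apart.

-16 semitones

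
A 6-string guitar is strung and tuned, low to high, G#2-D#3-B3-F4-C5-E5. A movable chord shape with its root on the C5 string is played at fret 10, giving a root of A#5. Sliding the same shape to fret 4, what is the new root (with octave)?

E5

Moving from fret 10 to fret 4 shifts the root by -6 semitones.
A#5 down 6 semitones is E5.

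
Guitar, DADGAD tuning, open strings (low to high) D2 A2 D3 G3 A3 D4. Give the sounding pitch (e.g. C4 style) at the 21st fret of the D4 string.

B5

Each fret is one semitone, so D4 + 21 = B5.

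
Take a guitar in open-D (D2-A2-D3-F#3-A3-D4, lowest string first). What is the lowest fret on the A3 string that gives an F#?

From A3, count semitones up the chromatic scale until reaching F#: A–A#–B–C–C#–D–D#–E–F–F# — 9 steps.

9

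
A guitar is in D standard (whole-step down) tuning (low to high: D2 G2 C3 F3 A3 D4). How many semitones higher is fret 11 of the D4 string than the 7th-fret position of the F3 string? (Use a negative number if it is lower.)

13 semitones

D4 at fret 11 → C♯5 (MIDI 73); F3 at fret 7 → C4 (MIDI 60).
73 − 60 = 13, so the two pitches are 13 semitones apart.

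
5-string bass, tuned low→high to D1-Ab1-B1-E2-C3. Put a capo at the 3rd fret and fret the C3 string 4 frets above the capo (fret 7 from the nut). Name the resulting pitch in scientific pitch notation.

G3

The capo raises the open C3 by 3 semitones to Eb3; fretting 4 more gives C3 + 3 + 4 = C3 + 7 semitones = G3.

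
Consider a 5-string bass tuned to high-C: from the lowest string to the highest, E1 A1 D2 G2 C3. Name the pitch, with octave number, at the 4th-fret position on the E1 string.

G#1

E1 is MIDI 28. Adding 4 gives 32, which is G#1.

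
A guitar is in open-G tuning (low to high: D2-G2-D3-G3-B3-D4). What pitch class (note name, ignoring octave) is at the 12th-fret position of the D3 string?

The open D3 string plus 12 semitones: D–D#–E–F–…–C–C#–D.

D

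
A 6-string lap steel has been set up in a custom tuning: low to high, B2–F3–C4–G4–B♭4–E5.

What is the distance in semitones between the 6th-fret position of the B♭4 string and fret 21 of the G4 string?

12 semitones

B♭4 at fret 6 → E5 (MIDI 76); G4 at fret 21 → E6 (MIDI 88).
76 − 88 = -12, so the two pitches are 12 semitones apart, with E6 the higher.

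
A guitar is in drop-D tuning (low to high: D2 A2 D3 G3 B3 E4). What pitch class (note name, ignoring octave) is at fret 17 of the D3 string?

G

Each fret is one semitone, so D3 + 17 = G.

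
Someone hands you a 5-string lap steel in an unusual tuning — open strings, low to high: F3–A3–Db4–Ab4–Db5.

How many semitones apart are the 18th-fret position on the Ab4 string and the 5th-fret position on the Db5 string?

8 semitones

Ab4 at fret 18 → D6 (MIDI 86); Db5 at fret 5 → Gb5 (MIDI 78).
86 − 78 = 8, so the two pitches are 8 semitones apart, with D6 the higher.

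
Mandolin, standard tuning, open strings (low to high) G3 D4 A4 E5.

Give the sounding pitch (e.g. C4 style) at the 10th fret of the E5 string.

E5 is MIDI 76. Adding 10 gives 86, which is D6.

D6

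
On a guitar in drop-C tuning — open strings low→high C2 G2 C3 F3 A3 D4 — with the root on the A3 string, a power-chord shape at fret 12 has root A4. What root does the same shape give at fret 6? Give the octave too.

D#4

Moving from fret 12 to fret 6 shifts the root by -6 semitones.
A4 down 6 semitones is D#4.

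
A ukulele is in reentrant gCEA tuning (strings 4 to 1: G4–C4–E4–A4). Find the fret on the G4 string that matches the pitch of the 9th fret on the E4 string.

Fret 9 on E4 is MIDI 64 + 9 = 73 (C#5). On the G4 string (open MIDI 67), that pitch is 73 − 67 = fret 6.

6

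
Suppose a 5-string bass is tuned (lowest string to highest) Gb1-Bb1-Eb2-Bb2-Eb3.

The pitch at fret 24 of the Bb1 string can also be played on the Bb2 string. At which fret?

Fret 24 on Bb1 is MIDI 34 + 24 = 58 (Bb3). On the Bb2 string (open MIDI 46), that pitch is 58 − 46 = fret 12.

12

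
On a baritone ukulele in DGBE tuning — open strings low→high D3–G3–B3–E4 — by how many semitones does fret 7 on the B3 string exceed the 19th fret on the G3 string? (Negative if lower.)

-8 semitones

B3 at fret 7 → F♯4 (MIDI 66); G3 at fret 19 → D5 (MIDI 74).
66 − 74 = -8, so the two pitches are 8 semitones apart.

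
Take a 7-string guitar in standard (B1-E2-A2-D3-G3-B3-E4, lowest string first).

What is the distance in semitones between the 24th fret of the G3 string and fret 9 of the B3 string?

11 semitones

G3 at fret 24 → G5 (MIDI 79); B3 at fret 9 → G#4 (MIDI 68).
79 − 68 = 11, so the two pitches are 11 semitones apart, with G5 the higher.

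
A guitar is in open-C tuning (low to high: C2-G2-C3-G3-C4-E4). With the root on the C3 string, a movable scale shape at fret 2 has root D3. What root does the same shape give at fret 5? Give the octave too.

F3

Moving from fret 2 to fret 5 shifts the root by 3 semitones.
D3 up 3 semitones is F3.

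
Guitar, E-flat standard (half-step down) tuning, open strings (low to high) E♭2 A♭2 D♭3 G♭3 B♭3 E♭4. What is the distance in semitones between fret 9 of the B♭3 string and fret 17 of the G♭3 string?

B♭3 at fret 9 → G4 (MIDI 67); G♭3 at fret 17 → B4 (MIDI 71).
67 − 71 = -4, so the two pitches are 4 semitones apart, with B4 the higher.

4 semitones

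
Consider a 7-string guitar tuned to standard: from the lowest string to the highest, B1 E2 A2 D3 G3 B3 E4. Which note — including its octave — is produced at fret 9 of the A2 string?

F♯3

The open A2 string plus 9 semitones: A–A#–B–C–C#–D–D#–E–F–F#.
The walk passes from B into C once, so the octave number goes from 2 to 3.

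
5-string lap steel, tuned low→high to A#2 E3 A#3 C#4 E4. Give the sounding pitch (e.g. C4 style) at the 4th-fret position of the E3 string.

The open E3 string plus 4 semitones: E–F–F#–G–G#.
No B→C boundary is crossed, so the octave stays at 3.

G#3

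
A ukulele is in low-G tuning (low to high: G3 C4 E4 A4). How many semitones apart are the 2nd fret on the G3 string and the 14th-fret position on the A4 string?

26 semitones

G3 at fret 2 → A3 (MIDI 57); A4 at fret 14 → B5 (MIDI 83).
57 − 83 = -26, so the two pitches are 26 semitones apart, with B5 the higher.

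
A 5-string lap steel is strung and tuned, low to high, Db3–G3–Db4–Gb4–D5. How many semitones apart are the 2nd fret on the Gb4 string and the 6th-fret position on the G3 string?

Gb4 at fret 2 → Ab4 (MIDI 68); G3 at fret 6 → Db4 (MIDI 61).
68 − 61 = 7, so the two pitches are 7 semitones apart, with Ab4 the higher.

7 semitones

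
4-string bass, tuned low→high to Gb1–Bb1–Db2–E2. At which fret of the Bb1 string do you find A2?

11

A2 is 11 semitones above the open Bb1 (Bb–B–C–Db–…–G–Ab–A), so it sits at fret 11.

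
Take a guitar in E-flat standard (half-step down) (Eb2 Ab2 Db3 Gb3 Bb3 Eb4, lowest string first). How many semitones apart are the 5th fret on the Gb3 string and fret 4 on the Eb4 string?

8 semitones

Gb3 at fret 5 → B3 (MIDI 59); Eb4 at fret 4 → G4 (MIDI 67).
59 − 67 = -8, so the two pitches are 8 semitones apart, with G4 the higher.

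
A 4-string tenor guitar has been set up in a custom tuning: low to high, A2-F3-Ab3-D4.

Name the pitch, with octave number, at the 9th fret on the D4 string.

Each fret is one semitone, so D4 + 9 = B4.

B4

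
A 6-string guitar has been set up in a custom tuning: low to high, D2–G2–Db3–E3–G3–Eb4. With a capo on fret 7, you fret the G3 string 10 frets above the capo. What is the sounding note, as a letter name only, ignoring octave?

The capo raises the open G3 by 7 semitones to D4; fretting 10 more gives G3 + 7 + 10 = G3 + 17 semitones, landing on C.

C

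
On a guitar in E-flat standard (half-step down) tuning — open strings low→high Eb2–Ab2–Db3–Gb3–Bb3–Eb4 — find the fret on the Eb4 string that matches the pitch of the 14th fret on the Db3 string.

0

Fret 14 on Db3 is MIDI 49 + 14 = 63 (Eb4). On the Eb4 string (open MIDI 63), that pitch is 63 − 63 = fret 0.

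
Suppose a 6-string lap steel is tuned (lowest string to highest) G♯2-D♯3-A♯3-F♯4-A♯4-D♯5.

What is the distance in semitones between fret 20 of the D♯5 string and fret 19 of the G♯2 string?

D♯5 at fret 20 → B6 (MIDI 95); G♯2 at fret 19 → D♯4 (MIDI 63).
95 − 63 = 32, so the two pitches are 32 semitones apart, with B6 the higher.

32 semitones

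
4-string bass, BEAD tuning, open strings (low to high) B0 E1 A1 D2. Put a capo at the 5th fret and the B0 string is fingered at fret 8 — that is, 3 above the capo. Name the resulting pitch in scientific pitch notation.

The capo raises the open B0 by 5 semitones to E1; fretting 3 more gives B0 + 5 + 3 = B0 + 8 semitones = G1.

G1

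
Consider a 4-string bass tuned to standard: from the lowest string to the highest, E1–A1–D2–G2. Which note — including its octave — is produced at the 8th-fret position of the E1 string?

E1 is MIDI 28. Adding 8 gives 36, which is C2.

C2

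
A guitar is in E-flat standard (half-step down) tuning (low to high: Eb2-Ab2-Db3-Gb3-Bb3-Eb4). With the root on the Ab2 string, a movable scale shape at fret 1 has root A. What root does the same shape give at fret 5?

Moving from fret 1 to fret 5 shifts the root by 4 semitones.
A up 4 semitones is Db.

Db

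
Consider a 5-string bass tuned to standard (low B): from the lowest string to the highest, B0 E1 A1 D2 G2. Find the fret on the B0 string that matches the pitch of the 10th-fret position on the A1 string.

Fret 10 on A1 is MIDI 33 + 10 = 43 (G2). On the B0 string (open MIDI 23), that pitch is 43 − 23 = fret 20.

20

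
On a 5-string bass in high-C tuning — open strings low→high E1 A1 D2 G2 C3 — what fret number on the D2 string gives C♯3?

11

C♯3 is 11 semitones above the open D2 (D–D#–E–F–…–B–C–C#), so it sits at fret 11.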